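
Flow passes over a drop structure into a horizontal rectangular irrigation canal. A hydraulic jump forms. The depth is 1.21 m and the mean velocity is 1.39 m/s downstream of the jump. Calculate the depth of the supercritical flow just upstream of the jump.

y₁ = 0.313 m

Fr₂ = V₂/√(g·y₂) = 1.39/√(9.81×1.21) = 0.403.
The Bélanger relation is symmetric: y₁/y₂ = ½[√(1 + 8Fr₂²) − 1] = ½[√2.302 − 1] = 0.259.
y₁ = 0.259 × 1.21 = 0.313 m.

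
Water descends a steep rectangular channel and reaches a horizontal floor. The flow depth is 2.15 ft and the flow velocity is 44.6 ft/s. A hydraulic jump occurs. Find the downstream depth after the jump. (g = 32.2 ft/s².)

Fr₁ = V₁/√(g·y₁) = 44.6/√(32.2×2.15) = 5.36.
By Bélanger, y₂/y₁ = ½[√(1 + 8Fr₁²) − 1] = ½[√230.9 − 1] = 7.10.
y₂ = 7.10 × 2.15 = 15.3 ft.

y₂ = 15.3 ft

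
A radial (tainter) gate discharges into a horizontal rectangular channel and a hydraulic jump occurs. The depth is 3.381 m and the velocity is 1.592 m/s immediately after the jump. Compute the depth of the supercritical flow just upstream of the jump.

Fr₂ = V₂/√(g·y₂) = 1.592/√(9.81×3.381) = 0.2764.
Since the conjugate-depth ratio holds either way, y₁/y₂ = ½[√(1 + 8Fr₂²) − 1] = ½[√1.6113 − 1] = 0.1347.
y₁ = 0.1347 × 3.381 = 0.4554 m.

y₁ = 0.4554 m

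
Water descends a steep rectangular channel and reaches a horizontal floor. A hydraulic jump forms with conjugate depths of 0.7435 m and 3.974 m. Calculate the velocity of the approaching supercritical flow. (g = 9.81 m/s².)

V₁ = 11.12 m/s

For a rectangular channel the momentum equation gives q² = ½·g·y₁·y₂·(y₁ + y₂) = ½×9.81×0.7435×3.974×4.718 = 68.37.
q = √68.37 = 8.269 m²/s.
V₁ = q/y₁ = 8.269/0.7435 = 11.12 m/s.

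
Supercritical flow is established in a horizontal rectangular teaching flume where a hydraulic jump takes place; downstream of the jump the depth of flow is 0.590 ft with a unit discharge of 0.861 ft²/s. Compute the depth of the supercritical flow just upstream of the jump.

y₁ = 0.111 ft

V₂ = q/y₂ = 0.861/0.590 = 1.46 ft/s; Fr₂ = V₂/√(g·y₂) = 0.335.
Since the conjugate-depth ratio holds either way, y₁/y₂ = ½[√(1 + 8Fr₂²) − 1] = ½[√1.897 − 1] = 0.189.
y₁ = 0.189 × 0.590 = 0.111 ft.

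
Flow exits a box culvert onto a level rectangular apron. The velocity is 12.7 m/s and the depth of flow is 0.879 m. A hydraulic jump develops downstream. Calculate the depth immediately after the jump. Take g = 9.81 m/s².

Fr₁ = V₁/√(g·y₁) = 12.7/√(9.81×0.879) = 4.32.
From the momentum equation for a rectangular channel, y₂/y₁ = ½[√(1 + 8Fr₁²) − 1] = ½[√150.6 − 1] = 5.64.
y₂ = 5.64 × 0.879 = 4.95 m.

y₂ = 4.95 m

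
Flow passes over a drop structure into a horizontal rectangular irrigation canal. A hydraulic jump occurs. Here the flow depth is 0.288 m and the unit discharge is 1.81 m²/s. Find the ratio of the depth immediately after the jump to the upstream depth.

V₁ = q/y₁ = 1.81/0.288 = 6.28 m/s. Fr₁ = V₁/√(g·y₁) = 6.28/√(9.81×0.288) = 3.74.
Conjugate-depth relation: y₂/y₁ = ½[√(1 + 8Fr₁²) − 1] = ½[√112.8 − 1] = 4.81.

y₂/y₁ = 4.81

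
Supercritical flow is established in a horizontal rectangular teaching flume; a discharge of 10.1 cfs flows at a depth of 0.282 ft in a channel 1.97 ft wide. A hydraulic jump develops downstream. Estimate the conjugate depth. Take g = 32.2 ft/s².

q = Q/b = 10.1/1.97 = 5.13 ft²/s; V₁ = q/y₁ = 18.2 ft/s. Fr₁ = V₁/√(g·y₁) = 6.03.
From the momentum equation for a rectangular channel, y₂/y₁ = ½[√(1 + 8Fr₁²) − 1] = ½[√292.2 − 1] = 8.05.
y₂ = 8.05 × 0.282 = 2.27 ft.

y₂ = 2.27 ft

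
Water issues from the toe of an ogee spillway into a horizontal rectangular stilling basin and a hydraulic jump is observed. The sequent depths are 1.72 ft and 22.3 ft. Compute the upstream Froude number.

For a rectangular channel the momentum equation gives q² = ½·g·y₁·y₂·(y₁ + y₂) = ½×32.2×1.72×22.3×24.0 = 14833.
q = √14833 = 122 ft²/s.
V₁ = q/y₁ = 70.8 ft/s; Fr₁ = V₁/√(g·y₁) = 9.51.

Fr₁ = 9.51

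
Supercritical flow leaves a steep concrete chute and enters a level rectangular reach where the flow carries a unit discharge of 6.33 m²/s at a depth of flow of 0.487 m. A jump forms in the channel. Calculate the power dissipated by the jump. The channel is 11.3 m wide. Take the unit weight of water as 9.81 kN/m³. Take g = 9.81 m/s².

V₁ = q/y₁ = 6.33/0.487 = 13.0 m/s. Fr₁ = V₁/√(g·y₁) = 13.0/√(9.81×0.487) = 5.95.
From the momentum equation for a rectangular channel, y₂/y₁ = ½[√(1 + 8Fr₁²) − 1] = ½[√283.9 − 1] = 7.92.
y₂ = 7.92 × 0.487 = 3.86 m.
Head loss: ΔE = (y₂ − y₁)³/(4y₁y₂) = (3.86 − 0.487)³/(4×0.487×3.86) = 38.4/7.52 = 5.10 m.
Q = q·b = 6.33 × 11.3 = 71.5 m³/s. P = γ·Q·ΔE = 9.81 × 71.5 × 5.10 = 3580 kW.

P = 3580 kW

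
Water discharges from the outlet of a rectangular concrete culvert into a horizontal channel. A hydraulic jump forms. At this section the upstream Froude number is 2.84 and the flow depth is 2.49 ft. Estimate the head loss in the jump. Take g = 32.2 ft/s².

ΔE = 2.90 ft

Fr₁ = 2.84 (given).
Bélanger equation: y₂/y₁ = ½[√(1 + 8Fr₁²) − 1] = ½[√65.52 − 1] = 3.55.
y₂ = 3.55 × 2.49 = 8.83 ft.
Head loss: ΔE = (y₂ − y₁)³/(4y₁y₂) = (8.83 − 2.49)³/(4×2.49×8.83) = 255/88.0 = 2.90 ft.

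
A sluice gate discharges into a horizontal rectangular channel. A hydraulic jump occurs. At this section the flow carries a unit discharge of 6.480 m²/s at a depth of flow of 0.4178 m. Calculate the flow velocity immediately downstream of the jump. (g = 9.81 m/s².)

V₁ = q/y₁ = 6.480/0.4178 = 15.51 m/s. Fr₁ = V₁/√(g·y₁) = 15.51/√(9.81×0.4178) = 7.661.
By Bélanger, y₂/y₁ = ½[√(1 + 8Fr₁²) − 1] = ½[√470.53 − 1] = 10.35.
y₂ = 10.35 × 0.4178 = 4.323 m.
V₂ = q/y₂ = 6.480/4.323 = 1.499 m/s.

V₂ = 1.499 m/s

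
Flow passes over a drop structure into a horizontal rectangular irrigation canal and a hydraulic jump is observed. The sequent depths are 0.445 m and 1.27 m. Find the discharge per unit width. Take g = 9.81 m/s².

For a rectangular channel the momentum equation gives q² = ½·g·y₁·y₂·(y₁ + y₂) = ½×9.81×0.445×1.27×1.72 = 4.75.
q = √4.75 = 2.18 m²/s.

q = 2.18 m²/s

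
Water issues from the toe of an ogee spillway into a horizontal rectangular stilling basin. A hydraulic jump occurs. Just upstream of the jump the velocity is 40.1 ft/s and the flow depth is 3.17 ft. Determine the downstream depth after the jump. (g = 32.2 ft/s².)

Fr₁ = V₁/√(g·y₁) = 40.1/√(32.2×3.17) = 3.97.
From the momentum equation for a rectangular channel, y₂/y₁ = ½[√(1 + 8Fr₁²) − 1] = ½[√127.0 − 1] = 5.14.
y₂ = 5.14 × 3.17 = 16.3 ft.

y₂ = 16.3 ft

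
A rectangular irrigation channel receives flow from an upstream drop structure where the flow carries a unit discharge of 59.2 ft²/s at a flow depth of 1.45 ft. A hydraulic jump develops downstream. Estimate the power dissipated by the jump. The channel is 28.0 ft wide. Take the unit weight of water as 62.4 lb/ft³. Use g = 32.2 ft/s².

P = 2892 hp

V₁ = q/y₁ = 59.2/1.45 = 40.8 ft/s. Fr₁ = V₁/√(g·y₁) = 40.8/√(32.2×1.45) = 5.98.
Bélanger equation: y₂/y₁ = ½[√(1 + 8Fr₁²) − 1] = ½[√286.6 − 1] = 7.96.
y₂ = 7.96 × 1.45 = 11.5 ft.
Head loss: ΔE = (y₂ − y₁)³/(4y₁y₂) = (11.5 − 1.45)³/(4×1.45×11.5) = 1030/67.0 = 15.4 ft.
Q = q·b = 59.2 × 28.0 = 1658 cfs. P = γ·Q·ΔE/550 = 62.4 × 1658 × 15.4 / 550 = 2892 hp.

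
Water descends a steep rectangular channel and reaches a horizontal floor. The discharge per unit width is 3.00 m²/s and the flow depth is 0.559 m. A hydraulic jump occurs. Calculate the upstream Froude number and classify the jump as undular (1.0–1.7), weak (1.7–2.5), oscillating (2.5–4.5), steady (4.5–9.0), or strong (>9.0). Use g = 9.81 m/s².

Fr₁ = 2.29; weak jump

V₁ = q/y₁ = 3.00/0.559 = 5.37 m/s. Fr₁ = V₁/√(g·y₁) = 5.37/√(9.81×0.559) = 2.29.
Fr₁ = 2.29 lies in the weak range.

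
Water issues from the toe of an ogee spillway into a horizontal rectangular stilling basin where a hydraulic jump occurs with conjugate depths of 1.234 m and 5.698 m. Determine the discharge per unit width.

q = 15.46 m²/s

For a rectangular channel the momentum equation gives q² = ½·g·y₁·y₂·(y₁ + y₂) = ½×9.81×1.234×5.698×6.932 = 239.1.
q = √239.1 = 15.46 m²/s.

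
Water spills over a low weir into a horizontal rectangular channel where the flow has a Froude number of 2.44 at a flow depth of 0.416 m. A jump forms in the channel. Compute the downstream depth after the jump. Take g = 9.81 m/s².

Fr₁ = 2.44 (given).
By Bélanger, y₂/y₁ = ½[√(1 + 8Fr₁²) − 1] = ½[√48.63 − 1] = 2.99.
y₂ = 2.99 × 0.416 = 1.24 m.

y₂ = 1.24 m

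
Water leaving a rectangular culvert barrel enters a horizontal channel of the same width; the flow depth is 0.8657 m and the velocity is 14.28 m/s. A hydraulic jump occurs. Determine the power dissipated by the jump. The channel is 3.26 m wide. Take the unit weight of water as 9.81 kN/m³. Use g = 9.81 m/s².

P = 2146 kW

Fr₁ = V₁/√(g·y₁) = 14.28/√(9.81×0.8657) = 4.900.
Bélanger equation: y₂/y₁ = ½[√(1 + 8Fr₁²) − 1] = ½[√193.09 − 1] = 6.448.
y₂ = 6.448 × 0.8657 = 5.582 m.
q = V₁·y₁ = 14.28 × 0.8657 = 12.36 m²/s. V₂ = q/y₂ = 12.36/5.582 = 2.215 m/s. E₁ = y₁ + V₁²/2g = 11.26 m; E₂ = y₂ + V₂²/2g = 5.832 m. ΔE = E₁ − E₂ = 5.427 m.
Q = q·b = 12.36 × 3.26 = 40.30 m³/s. P = γ·Q·ΔE = 9.81 × 40.30 × 5.427 = 2146 kW.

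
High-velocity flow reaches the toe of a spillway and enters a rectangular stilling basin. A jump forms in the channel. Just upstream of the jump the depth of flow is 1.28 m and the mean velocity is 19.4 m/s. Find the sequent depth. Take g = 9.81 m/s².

Fr₁ = V₁/√(g·y₁) = 19.4/√(9.81×1.28) = 5.47.
By Bélanger, y₂/y₁ = ½[√(1 + 8Fr₁²) − 1] = ½[√240.8 − 1] = 7.26.
y₂ = 7.26 × 1.28 = 9.29 m.

y₂ = 9.29 m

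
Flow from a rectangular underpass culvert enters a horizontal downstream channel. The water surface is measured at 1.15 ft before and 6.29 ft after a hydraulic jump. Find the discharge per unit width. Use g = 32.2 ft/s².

q = 29.4 ft²/s

For a rectangular channel the momentum equation gives q² = ½·g·y₁·y₂·(y₁ + y₂) = ½×32.2×1.15×6.29×7.44 = 866.
q = √866 = 29.4 ft²/s.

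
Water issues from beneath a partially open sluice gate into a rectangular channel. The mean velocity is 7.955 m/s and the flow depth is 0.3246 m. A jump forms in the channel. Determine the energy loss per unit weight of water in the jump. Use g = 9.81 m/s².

Fr₁ = V₁/√(g·y₁) = 7.955/√(9.81×0.3246) = 4.458.
Conjugate-depth relation: y₂/y₁ = ½[√(1 + 8Fr₁²) − 1] = ½[√159.98 − 1] = 5.824.
y₂ = 5.824 × 0.3246 = 1.891 m.
Head loss: ΔE = (y₂ − y₁)³/(4y₁y₂) = (1.891 − 0.3246)³/(4×0.3246×1.891) = 3.840/2.455 = 1.564 m.

ΔE = 1.564 m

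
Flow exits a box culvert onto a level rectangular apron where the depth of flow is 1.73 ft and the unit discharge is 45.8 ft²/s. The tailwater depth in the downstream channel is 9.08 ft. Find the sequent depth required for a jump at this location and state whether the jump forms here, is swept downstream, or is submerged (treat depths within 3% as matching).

y₂ = 7.86 ft; the jump is submerged

V₁ = q/y₁ = 45.8/1.73 = 26.5 ft/s. Fr₁ = V₁/√(g·y₁) = 26.5/√(32.2×1.73) = 3.55.
Conjugate-depth relation: y₂/y₁ = ½[√(1 + 8Fr₁²) − 1] = ½[√101.7 − 1] = 4.54.
y₂ = 4.54 × 1.73 = 7.86 ft.
Tailwater y_tw = 9.08 ft: y_tw > y₂, so the jump is submerged.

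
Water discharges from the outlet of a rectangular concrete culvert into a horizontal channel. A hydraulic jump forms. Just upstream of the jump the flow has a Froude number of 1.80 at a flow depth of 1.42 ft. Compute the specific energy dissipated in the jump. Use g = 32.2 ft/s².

Fr₁ = 1.80 (given).
Conjugate-depth relation: y₂/y₁ = ½[√(1 + 8Fr₁²) − 1] = ½[√26.92 − 1] = 2.09.
y₂ = 2.09 × 1.42 = 2.97 ft.
Head loss: ΔE = (y₂ − y₁)³/(4y₁y₂) = (2.97 − 1.42)³/(4×1.42×2.97) = 3.75/16.9 = 0.222 ft.

ΔE = 0.222 ft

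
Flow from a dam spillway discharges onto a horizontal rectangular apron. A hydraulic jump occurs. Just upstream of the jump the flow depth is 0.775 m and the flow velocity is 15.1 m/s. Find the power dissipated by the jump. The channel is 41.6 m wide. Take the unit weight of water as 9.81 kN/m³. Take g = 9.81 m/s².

P = 31275 kW

Fr₁ = V₁/√(g·y₁) = 15.1/√(9.81×0.775) = 5.48.
Conjugate-depth relation: y₂/y₁ = ½[√(1 + 8Fr₁²) − 1] = ½[√240.9 − 1] = 7.26.
y₂ = 7.26 × 0.775 = 5.63 m.
q = V₁·y₁ = 15.1 × 0.775 = 11.7 m²/s. V₂ = q/y₂ = 11.7/5.63 = 2.08 m/s. E₁ = y₁ + V₁²/2g = 12.4 m; E₂ = y₂ + V₂²/2g = 5.85 m. ΔE = E₁ − E₂ = 6.55 m.
Q = q·b = 11.7 × 41.6 = 487 m³/s. P = γ·Q·ΔE = 9.81 × 487 × 6.55 = 31275 kW.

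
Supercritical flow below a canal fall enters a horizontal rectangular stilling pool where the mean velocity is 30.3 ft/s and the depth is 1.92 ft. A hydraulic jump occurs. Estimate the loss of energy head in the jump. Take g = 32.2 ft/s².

Fr₁ = V₁/√(g·y₁) = 30.3/√(32.2×1.92) = 3.85.
By Bélanger, y₂/y₁ = ½[√(1 + 8Fr₁²) − 1] = ½[√119.8 − 1] = 4.97.
y₂ = 4.97 × 1.92 = 9.55 ft.
q = V₁·y₁ = 30.3 × 1.92 = 58.2 ft²/s. V₂ = q/y₂ = 58.2/9.55 = 6.09 ft/s. E₁ = y₁ + V₁²/2g = 16.2 ft; E₂ = y₂ + V₂²/2g = 10.1 ft. ΔE = E₁ − E₂ = 6.05 ft.

ΔE = 6.05 ft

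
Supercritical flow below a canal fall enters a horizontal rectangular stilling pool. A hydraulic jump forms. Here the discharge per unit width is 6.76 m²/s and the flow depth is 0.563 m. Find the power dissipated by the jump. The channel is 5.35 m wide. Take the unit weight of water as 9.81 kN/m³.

P = 1403 kW

V₁ = q/y₁ = 6.76/0.563 = 12.0 m/s. Fr₁ = V₁/√(g·y₁) = 12.0/√(9.81×0.563) = 5.11.
From the momentum equation for a rectangular channel, y₂/y₁ = ½[√(1 + 8Fr₁²) − 1] = ½[√209.8 − 1] = 6.74.
y₂ = 6.74 × 0.563 = 3.80 m.
Head loss: ΔE = (y₂ − y₁)³/(4y₁y₂) = (3.80 − 0.563)³/(4×0.563×3.80) = 33.8/8.55 = 3.95 m.
Q = q·b = 6.76 × 5.35 = 36.2 m³/s. P = γ·Q·ΔE = 9.81 × 36.2 × 3.95 = 1403 kW.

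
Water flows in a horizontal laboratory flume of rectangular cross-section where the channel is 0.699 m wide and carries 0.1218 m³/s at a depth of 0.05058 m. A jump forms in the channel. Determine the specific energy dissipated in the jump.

ΔE = 0.3154 m

q = Q/b = 0.1218/0.699 = 0.1742 m²/s; V₁ = q/y₁ = 3.445 m/s. Fr₁ = V₁/√(g·y₁) = 4.891.
By Bélanger, y₂/y₁ = ½[√(1 + 8Fr₁²) − 1] = ½[√192.35 − 1] = 6.434.
y₂ = 6.434 × 0.05058 = 0.3255 m.
Head loss: ΔE = (y₂ − y₁)³/(4y₁y₂) = (0.3255 − 0.05058)³/(4×0.05058×0.3255) = 0.02077/0.06585 = 0.3154 m.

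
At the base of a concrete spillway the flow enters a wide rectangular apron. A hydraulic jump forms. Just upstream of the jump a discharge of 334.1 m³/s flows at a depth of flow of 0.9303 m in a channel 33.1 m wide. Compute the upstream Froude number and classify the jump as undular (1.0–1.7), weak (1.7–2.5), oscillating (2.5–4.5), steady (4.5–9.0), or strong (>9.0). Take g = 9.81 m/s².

Fr₁ = 3.592; oscillating jump

q = Q/b = 334.1/33.1 = 10.09 m²/s; V₁ = q/y₁ = 10.85 m/s. Fr₁ = V₁/√(g·y₁) = 3.592.
Fr₁ = 3.592 lies in the oscillating range.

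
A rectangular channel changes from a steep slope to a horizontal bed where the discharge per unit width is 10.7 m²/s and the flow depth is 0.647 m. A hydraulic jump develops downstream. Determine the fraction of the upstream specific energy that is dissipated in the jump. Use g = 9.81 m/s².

V₁ = q/y₁ = 10.7/0.647 = 16.5 m/s. Fr₁ = V₁/√(g·y₁) = 16.5/√(9.81×0.647) = 6.56.
Bélanger equation: y₂/y₁ = ½[√(1 + 8Fr₁²) − 1] = ½[√345.7 − 1] = 8.80.
y₂ = 8.80 × 0.647 = 5.69 m.
E₁ = y₁ + V₁²/2g = 14.6 m. ΔE = (y₂ − y₁)³/(4y₁y₂) = 8.72 m. ΔE/E₁ = 8.72/14.6 = 0.597.

ΔE/E₁ = 0.597 (59.7%)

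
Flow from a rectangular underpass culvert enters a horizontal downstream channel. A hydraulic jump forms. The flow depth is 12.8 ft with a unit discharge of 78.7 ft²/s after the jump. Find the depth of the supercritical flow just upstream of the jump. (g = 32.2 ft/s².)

y₁ = 2.03 ft

V₂ = q/y₂ = 78.7/12.8 = 6.15 ft/s; Fr₂ = V₂/√(g·y₂) = 0.303.
Since the conjugate-depth ratio holds either way, y₁/y₂ = ½[√(1 + 8Fr₂²) − 1] = ½[√1.734 − 1] = 0.158.
y₁ = 0.158 × 12.8 = 2.03 ft.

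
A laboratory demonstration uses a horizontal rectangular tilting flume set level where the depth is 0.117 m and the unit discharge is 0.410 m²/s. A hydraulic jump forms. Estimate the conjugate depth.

V₁ = q/y₁ = 0.410/0.117 = 3.50 m/s. Fr₁ = V₁/√(g·y₁) = 3.50/√(9.81×0.117) = 3.27.
Conjugate-depth relation: y₂/y₁ = ½[√(1 + 8Fr₁²) − 1] = ½[√86.59 − 1] = 4.15.
y₂ = 4.15 × 0.117 = 0.486 m.

y₂ = 0.486 m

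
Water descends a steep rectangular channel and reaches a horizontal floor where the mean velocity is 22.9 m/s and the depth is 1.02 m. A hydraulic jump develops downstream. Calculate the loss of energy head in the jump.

ΔE = 17.5 m

Fr₁ = V₁/√(g·y₁) = 22.9/√(9.81×1.02) = 7.24.
Sequent-depth ratio: y₂/y₁ = ½[√(1 + 8Fr₁²) − 1] = ½[√420.3 − 1] = 9.75.
y₂ = 9.75 × 1.02 = 9.95 m.
q = V₁·y₁ = 22.9 × 1.02 = 23.4 m²/s. V₂ = q/y₂ = 23.4/9.95 = 2.35 m/s. E₁ = y₁ + V₁²/2g = 27.7 m; E₂ = y₂ + V₂²/2g = 10.2 m. ΔE = E₁ − E₂ = 17.5 m.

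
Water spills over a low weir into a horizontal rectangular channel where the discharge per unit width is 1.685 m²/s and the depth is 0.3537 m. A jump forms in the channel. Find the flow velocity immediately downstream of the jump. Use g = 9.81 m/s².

V₂ = 1.512 m/s

V₁ = q/y₁ = 1.685/0.3537 = 4.764 m/s. Fr₁ = V₁/√(g·y₁) = 4.764/√(9.81×0.3537) = 2.557.
Sequent-depth ratio: y₂/y₁ = ½[√(1 + 8Fr₁²) − 1] = ½[√53.326 − 1] = 3.151.
y₂ = 3.151 × 0.3537 = 1.115 m.
V₂ = q/y₂ = 1.685/1.115 = 1.512 m/s.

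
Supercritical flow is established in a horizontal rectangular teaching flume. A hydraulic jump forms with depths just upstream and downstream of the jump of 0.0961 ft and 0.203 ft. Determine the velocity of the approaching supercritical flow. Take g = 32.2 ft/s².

For a rectangular channel the momentum equation gives q² = ½·g·y₁·y₂·(y₁ + y₂) = ½×32.2×0.0961×0.203×0.299 = 0.0939.
q = √0.0939 = 0.307 ft²/s.
V₁ = q/y₁ = 0.307/0.0961 = 3.19 ft/s.

V₁ = 3.19 ft/s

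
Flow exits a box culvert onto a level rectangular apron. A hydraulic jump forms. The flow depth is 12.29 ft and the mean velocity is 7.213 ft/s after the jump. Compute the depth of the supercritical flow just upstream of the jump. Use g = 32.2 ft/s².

y₁ = 2.657 ft

Fr₂ = V₂/√(g·y₂) = 7.213/√(32.2×12.29) = 0.3626.
Applying the sequent-depth relation in reverse, y₁/y₂ = ½[√(1 + 8Fr₂²) − 1] = ½[√2.0518 − 1] = 0.2162.
y₁ = 0.2162 × 12.29 = 2.657 ft.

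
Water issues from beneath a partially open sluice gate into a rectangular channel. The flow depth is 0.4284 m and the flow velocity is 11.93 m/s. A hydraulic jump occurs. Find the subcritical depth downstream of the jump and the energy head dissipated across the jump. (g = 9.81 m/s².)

Fr₁ = V₁/√(g·y₁) = 11.93/√(9.81×0.4284) = 5.819.
From the momentum equation for a rectangular channel, y₂/y₁ = ½[√(1 + 8Fr₁²) − 1] = ½[√271.93 − 1] = 7.745.
y₂ = 7.745 × 0.4284 = 3.318 m.
Head loss: ΔE = (y₂ − y₁)³/(4y₁y₂) = (3.318 − 0.4284)³/(4×0.4284×3.318) = 24.13/5.686 = 4.244 m.

y₂ = 3.318 m; ΔE = 4.244 m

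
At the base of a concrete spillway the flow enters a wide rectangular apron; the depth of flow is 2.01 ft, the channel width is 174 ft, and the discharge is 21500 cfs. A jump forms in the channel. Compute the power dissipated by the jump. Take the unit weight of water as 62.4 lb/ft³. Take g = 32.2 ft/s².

q = Q/b = 21500/174 = 124 ft²/s; V₁ = q/y₁ = 61.5 ft/s. Fr₁ = V₁/√(g·y₁) = 7.64.
By Bélanger, y₂/y₁ = ½[√(1 + 8Fr₁²) − 1] = ½[√468.1 − 1] = 10.3.
y₂ = 10.3 × 2.01 = 20.7 ft.
Head loss: ΔE = (y₂ − y₁)³/(4y₁y₂) = (20.7 − 2.01)³/(4×2.01×20.7) = 6570/167 = 39.4 ft.
P = γ·Q·ΔE/550 = 62.4 × 21500 × 39.4 / 550 = 96110 hp.

P = 96110 hp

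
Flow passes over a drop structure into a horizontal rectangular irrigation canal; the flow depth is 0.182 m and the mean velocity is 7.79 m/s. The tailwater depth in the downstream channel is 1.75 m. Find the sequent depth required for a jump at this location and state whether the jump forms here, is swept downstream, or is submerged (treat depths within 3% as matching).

y₂ = 1.41 m; the jump is submerged

Fr₁ = V₁/√(g·y₁) = 7.79/√(9.81×0.182) = 5.83.
From the momentum equation for a rectangular channel, y₂/y₁ = ½[√(1 + 8Fr₁²) − 1] = ½[√272.9 − 1] = 7.76.
y₂ = 7.76 × 0.182 = 1.41 m.
Tailwater y_tw = 1.75 m: y_tw > y₂, so the jump is submerged.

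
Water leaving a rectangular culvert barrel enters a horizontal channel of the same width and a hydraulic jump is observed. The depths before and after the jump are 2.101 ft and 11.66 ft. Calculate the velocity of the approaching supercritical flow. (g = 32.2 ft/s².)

For a rectangular channel the momentum equation gives q² = ½·g·y₁·y₂·(y₁ + y₂) = ½×32.2×2.101×11.66×13.76 = 5428.
q = √5428 = 73.67 ft²/s.
V₁ = q/y₁ = 73.67/2.101 = 35.07 ft/s.

V₁ = 35.07 ft/s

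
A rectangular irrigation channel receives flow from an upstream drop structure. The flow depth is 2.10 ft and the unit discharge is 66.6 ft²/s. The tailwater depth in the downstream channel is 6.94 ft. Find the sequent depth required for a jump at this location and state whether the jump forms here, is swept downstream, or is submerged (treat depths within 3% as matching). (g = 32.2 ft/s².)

y₂ = 10.5 ft; the jump is swept downstream

V₁ = q/y₁ = 66.6/2.10 = 31.7 ft/s. Fr₁ = V₁/√(g·y₁) = 31.7/√(32.2×2.10) = 3.86.
Bélanger equation: y₂/y₁ = ½[√(1 + 8Fr₁²) − 1] = ½[√120.0 − 1] = 4.98.
y₂ = 4.98 × 2.10 = 10.5 ft.
Tailwater y_tw = 6.94 ft: y_tw < y₂, so the jump is swept downstream.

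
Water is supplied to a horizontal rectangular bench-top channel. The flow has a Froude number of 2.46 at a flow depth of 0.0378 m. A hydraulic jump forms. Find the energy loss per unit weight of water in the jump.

Fr₁ = 2.46 (given).
Bélanger equation: y₂/y₁ = ½[√(1 + 8Fr₁²) − 1] = ½[√49.41 − 1] = 3.01.
y₂ = 3.01 × 0.0378 = 0.114 m.
Head loss: ΔE = (y₂ − y₁)³/(4y₁y₂) = (0.114 − 0.0378)³/(4×0.0378×0.114) = 0.000442/0.0172 = 0.0256 m.

ΔE = 0.0256 m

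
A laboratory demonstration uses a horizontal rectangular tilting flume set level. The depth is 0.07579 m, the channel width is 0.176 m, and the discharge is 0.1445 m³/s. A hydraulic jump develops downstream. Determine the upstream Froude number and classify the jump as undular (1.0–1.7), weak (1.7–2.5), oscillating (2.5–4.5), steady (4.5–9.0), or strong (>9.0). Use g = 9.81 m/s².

q = Q/b = 0.1445/0.176 = 0.8210 m²/s; V₁ = q/y₁ = 10.83 m/s. Fr₁ = V₁/√(g·y₁) = 12.56.
Fr₁ = 12.56 lies in the strong range.

Fr₁ = 12.56; strong jump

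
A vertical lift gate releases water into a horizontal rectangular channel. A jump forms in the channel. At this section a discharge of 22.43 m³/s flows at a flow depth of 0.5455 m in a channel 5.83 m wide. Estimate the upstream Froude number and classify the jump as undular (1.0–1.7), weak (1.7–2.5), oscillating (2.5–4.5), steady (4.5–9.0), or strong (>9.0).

q = Q/b = 22.43/5.83 = 3.847 m²/s; V₁ = q/y₁ = 7.053 m/s. Fr₁ = V₁/√(g·y₁) = 3.049.
Fr₁ = 3.049 lies in the oscillating range.

Fr₁ = 3.049; oscillating jump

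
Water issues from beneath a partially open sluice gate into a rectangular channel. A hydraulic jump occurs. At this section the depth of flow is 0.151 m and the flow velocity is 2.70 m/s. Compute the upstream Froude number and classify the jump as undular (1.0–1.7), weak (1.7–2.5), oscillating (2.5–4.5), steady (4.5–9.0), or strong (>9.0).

Fr₁ = V₁/√(g·y₁) = 2.70/√(9.81×0.151) = 2.22.
Fr₁ = 2.22 lies in the weak range.

Fr₁ = 2.22; weak jump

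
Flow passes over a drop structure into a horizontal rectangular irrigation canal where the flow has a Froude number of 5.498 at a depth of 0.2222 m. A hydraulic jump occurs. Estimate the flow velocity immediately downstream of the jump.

Fr₁ = 5.498 (given).
From the momentum equation for a rectangular channel, y₂/y₁ = ½[√(1 + 8Fr₁²) − 1] = ½[√242.82 − 1] = 7.291.
y₂ = 7.291 × 0.2222 = 1.620 m.
V₁ = Fr₁·√(g·y₁) = 5.498×√(9.81×0.2222) = 8.117 m/s; q = V₁·y₁ = 1.804 m²/s.
V₂ = q/y₂ = 1.804/1.620 = 1.113 m/s.

V₂ = 1.113 m/s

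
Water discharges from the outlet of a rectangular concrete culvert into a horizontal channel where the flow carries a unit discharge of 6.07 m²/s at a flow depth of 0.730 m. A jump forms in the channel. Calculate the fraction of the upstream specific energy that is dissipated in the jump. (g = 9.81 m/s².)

V₁ = q/y₁ = 6.07/0.730 = 8.32 m/s. Fr₁ = V₁/√(g·y₁) = 8.32/√(9.81×0.730) = 3.11.
From the momentum equation for a rectangular channel, y₂/y₁ = ½[√(1 + 8Fr₁²) − 1] = ½[√78.24 − 1] = 3.92.
y₂ = 3.92 × 0.730 = 2.86 m.
E₁ = y₁ + V₁²/2g = 4.25 m. ΔE = (y₂ − y₁)³/(4y₁y₂) = 1.16 m. ΔE/E₁ = 1.16/4.25 = 0.273.

ΔE/E₁ = 0.273 (27.3%)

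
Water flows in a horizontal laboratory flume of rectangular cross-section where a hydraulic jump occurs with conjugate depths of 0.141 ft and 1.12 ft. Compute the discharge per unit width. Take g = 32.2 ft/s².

For a rectangular channel the momentum equation gives q² = ½·g·y₁·y₂·(y₁ + y₂) = ½×32.2×0.141×1.12×1.26 = 3.21.
q = √3.21 = 1.79 ft²/s.

q = 1.79 ft²/s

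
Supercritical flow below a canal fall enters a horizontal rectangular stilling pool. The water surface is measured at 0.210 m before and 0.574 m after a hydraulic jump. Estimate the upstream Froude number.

For a rectangular channel the momentum equation gives q² = ½·g·y₁·y₂·(y₁ + y₂) = ½×9.81×0.210×0.574×0.784 = 0.464.
q = √0.464 = 0.681 m²/s.
V₁ = q/y₁ = 3.24 m/s; Fr₁ = V₁/√(g·y₁) = 2.26.

Fr₁ = 2.26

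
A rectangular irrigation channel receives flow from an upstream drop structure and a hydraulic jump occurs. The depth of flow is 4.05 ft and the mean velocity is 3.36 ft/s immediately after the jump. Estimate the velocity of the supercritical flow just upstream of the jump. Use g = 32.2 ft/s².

Fr₂ = V₂/√(g·y₂) = 3.36/√(32.2×4.05) = 0.294.
The Bélanger relation is symmetric: y₁/y₂ = ½[√(1 + 8Fr₂²) − 1] = ½[√1.693 − 1] = 0.150.
y₁ = 0.150 × 4.05 = 0.609 ft.
V₁ = q/y₁ = 13.6/0.609 = 22.3 ft/s.

V₁ = 22.3 ft/s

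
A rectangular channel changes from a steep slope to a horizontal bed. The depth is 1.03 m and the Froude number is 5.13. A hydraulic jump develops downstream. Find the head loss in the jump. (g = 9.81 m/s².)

Fr₁ = 5.13 (given).
Conjugate-depth relation: y₂/y₁ = ½[√(1 + 8Fr₁²) − 1] = ½[√211.5 − 1] = 6.77.
y₂ = 6.77 × 1.03 = 6.98 m.
Head loss: ΔE = (y₂ − y₁)³/(4y₁y₂) = (6.98 − 1.03)³/(4×1.03×6.98) = 210/28.7 = 7.31 m.

ΔE = 7.31 m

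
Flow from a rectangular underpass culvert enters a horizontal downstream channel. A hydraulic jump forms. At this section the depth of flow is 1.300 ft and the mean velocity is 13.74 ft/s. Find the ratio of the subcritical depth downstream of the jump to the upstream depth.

Fr₁ = V₁/√(g·y₁) = 13.74/√(32.2×1.300) = 2.124.
Sequent-depth ratio: y₂/y₁ = ½[√(1 + 8Fr₁²) − 1] = ½[√37.080 − 1] = 2.545.

y₂/y₁ = 2.545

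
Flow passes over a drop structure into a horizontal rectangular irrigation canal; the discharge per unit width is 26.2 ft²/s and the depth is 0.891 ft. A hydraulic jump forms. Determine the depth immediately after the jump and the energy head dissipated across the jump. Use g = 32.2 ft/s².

V₁ = q/y₁ = 26.2/0.891 = 29.4 ft/s. Fr₁ = V₁/√(g·y₁) = 29.4/√(32.2×0.891) = 5.49.
From the momentum equation for a rectangular channel, y₂/y₁ = ½[√(1 + 8Fr₁²) − 1] = ½[√242.1 − 1] = 7.28.
y₂ = 7.28 × 0.891 = 6.49 ft.
V₂ = q/y₂ = 26.2/6.49 = 4.04 ft/s. E₁ = y₁ + V₁²/2g = 14.3 ft; E₂ = y₂ + V₂²/2g = 6.74 ft. ΔE = E₁ − E₂ = 7.58 ft.

y₂ = 6.49 ft; ΔE = 7.58 ft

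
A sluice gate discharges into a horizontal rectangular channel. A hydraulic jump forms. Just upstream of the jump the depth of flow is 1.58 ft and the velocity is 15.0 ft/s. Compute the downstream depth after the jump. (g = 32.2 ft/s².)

y₂ = 3.97 ft

Fr₁ = V₁/√(g·y₁) = 15.0/√(32.2×1.58) = 2.10.
Sequent-depth ratio: y₂/y₁ = ½[√(1 + 8Fr₁²) − 1] = ½[√36.38 − 1] = 2.52.
y₂ = 2.52 × 1.58 = 3.97 ft.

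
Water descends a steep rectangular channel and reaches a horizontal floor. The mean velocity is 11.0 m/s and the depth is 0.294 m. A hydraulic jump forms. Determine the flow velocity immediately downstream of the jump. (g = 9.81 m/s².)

V₂ = 1.27 m/s

Fr₁ = V₁/√(g·y₁) = 11.0/√(9.81×0.294) = 6.48.
Bélanger equation: y₂/y₁ = ½[√(1 + 8Fr₁²) − 1] = ½[√336.6 − 1] = 8.67.
y₂ = 8.67 × 0.294 = 2.55 m.
q = V₁·y₁ = 11.0 × 0.294 = 3.23 m²/s.
V₂ = q/y₂ = 3.23/2.55 = 1.27 m/s.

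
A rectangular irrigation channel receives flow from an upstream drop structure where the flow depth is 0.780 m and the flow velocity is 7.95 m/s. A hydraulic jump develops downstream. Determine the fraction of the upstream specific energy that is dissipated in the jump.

ΔE/E₁ = 0.237 (23.7%)

Fr₁ = V₁/√(g·y₁) = 7.95/√(9.81×0.780) = 2.87.
Sequent-depth ratio: y₂/y₁ = ½[√(1 + 8Fr₁²) − 1] = ½[√67.08 − 1] = 3.60.
y₂ = 3.60 × 0.780 = 2.80 m.
E₁ = y₁ + V₁²/2g = 4.00 m. ΔE = (y₂ − y₁)³/(4y₁y₂) = 0.948 m. ΔE/E₁ = 0.948/4.00 = 0.237.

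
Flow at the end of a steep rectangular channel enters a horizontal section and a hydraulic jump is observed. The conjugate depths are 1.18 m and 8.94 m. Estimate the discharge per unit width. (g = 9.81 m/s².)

q = 22.9 m²/s

For a rectangular channel the momentum equation gives q² = ½·g·y₁·y₂·(y₁ + y₂) = ½×9.81×1.18×8.94×10.1 = 524.
q = √524 = 22.9 m²/s.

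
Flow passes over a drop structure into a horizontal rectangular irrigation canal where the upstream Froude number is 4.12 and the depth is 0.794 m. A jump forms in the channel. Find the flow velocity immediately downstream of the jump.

Fr₁ = 4.12 (given).
Bélanger equation: y₂/y₁ = ½[√(1 + 8Fr₁²) − 1] = ½[√136.8 − 1] = 5.35.
y₂ = 5.35 × 0.794 = 4.25 m.
V₁ = Fr₁·√(g·y₁) = 4.12×√(9.81×0.794) = 11.5 m/s; q = V₁·y₁ = 9.13 m²/s.
V₂ = q/y₂ = 9.13/4.25 = 2.15 m/s.

V₂ = 2.15 m/s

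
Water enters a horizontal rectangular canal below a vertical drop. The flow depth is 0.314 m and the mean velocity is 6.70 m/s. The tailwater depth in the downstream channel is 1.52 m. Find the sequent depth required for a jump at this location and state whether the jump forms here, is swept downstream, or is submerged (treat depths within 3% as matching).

y₂ = 1.55 m; the jump forms here

Fr₁ = V₁/√(g·y₁) = 6.70/√(9.81×0.314) = 3.82.
Sequent-depth ratio: y₂/y₁ = ½[√(1 + 8Fr₁²) − 1] = ½[√117.6 − 1] = 4.92.
y₂ = 4.92 × 0.314 = 1.55 m.
Tailwater y_tw = 1.52 m: y_tw ≈ y₂, so the jump forms here.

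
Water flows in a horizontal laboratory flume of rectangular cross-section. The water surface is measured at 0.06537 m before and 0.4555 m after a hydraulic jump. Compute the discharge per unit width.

q = 0.2758 m²/s

For a rectangular channel the momentum equation gives q² = ½·g·y₁·y₂·(y₁ + y₂) = ½×9.81×0.06537×0.4555×0.5209 = 0.07607.
q = √0.07607 = 0.2758 m²/s.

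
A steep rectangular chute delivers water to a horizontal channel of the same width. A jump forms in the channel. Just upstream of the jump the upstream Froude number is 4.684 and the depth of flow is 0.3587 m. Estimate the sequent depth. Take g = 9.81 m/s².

y₂ = 2.204 m

Fr₁ = 4.684 (given).
Bélanger equation: y₂/y₁ = ½[√(1 + 8Fr₁²) − 1] = ½[√176.52 − 1] = 6.143.
y₂ = 6.143 × 0.3587 = 2.204 m.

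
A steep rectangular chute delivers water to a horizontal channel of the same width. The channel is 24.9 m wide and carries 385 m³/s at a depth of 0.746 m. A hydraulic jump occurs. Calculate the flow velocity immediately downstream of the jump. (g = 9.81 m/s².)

V₂ = 2.00 m/s

q = Q/b = 385/24.9 = 15.5 m²/s; V₁ = q/y₁ = 20.7 m/s. Fr₁ = V₁/√(g·y₁) = 7.66.
Sequent-depth ratio: y₂/y₁ = ½[√(1 + 8Fr₁²) − 1] = ½[√470.6 − 1] = 10.3.
y₂ = 10.3 × 0.746 = 7.72 m.
V₂ = q/y₂ = 15.5/7.72 = 2.00 m/s.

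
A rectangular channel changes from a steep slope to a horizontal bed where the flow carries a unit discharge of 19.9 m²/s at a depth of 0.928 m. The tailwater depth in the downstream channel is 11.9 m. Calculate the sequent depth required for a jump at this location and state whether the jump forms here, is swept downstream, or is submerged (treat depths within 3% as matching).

V₁ = q/y₁ = 19.9/0.928 = 21.4 m/s. Fr₁ = V₁/√(g·y₁) = 21.4/√(9.81×0.928) = 7.11.
Bélanger equation: y₂/y₁ = ½[√(1 + 8Fr₁²) − 1] = ½[√405.1 − 1] = 9.56.
y₂ = 9.56 × 0.928 = 8.87 m.
Tailwater y_tw = 11.9 m: y_tw > y₂, so the jump is submerged.

y₂ = 8.87 m; the jump is submerged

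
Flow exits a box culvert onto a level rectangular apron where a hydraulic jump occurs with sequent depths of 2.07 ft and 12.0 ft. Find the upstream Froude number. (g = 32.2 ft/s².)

Fr₁ = 4.44

For a rectangular channel the momentum equation gives q² = ½·g·y₁·y₂·(y₁ + y₂) = ½×32.2×2.07×12.0×14.1 = 5627.
q = √5627 = 75.0 ft²/s.
V₁ = q/y₁ = 36.2 ft/s; Fr₁ = V₁/√(g·y₁) = 4.44.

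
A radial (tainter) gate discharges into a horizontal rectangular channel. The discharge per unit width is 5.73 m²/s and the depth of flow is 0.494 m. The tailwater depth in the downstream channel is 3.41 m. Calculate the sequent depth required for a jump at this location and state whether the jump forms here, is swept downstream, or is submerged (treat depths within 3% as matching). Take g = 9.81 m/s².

V₁ = q/y₁ = 5.73/0.494 = 11.6 m/s. Fr₁ = V₁/√(g·y₁) = 11.6/√(9.81×0.494) = 5.27.
Bélanger equation: y₂/y₁ = ½[√(1 + 8Fr₁²) − 1] = ½[√223.1 − 1] = 6.97.
y₂ = 6.97 × 0.494 = 3.44 m.
Tailwater y_tw = 3.41 m: y_tw ≈ y₂, so the jump forms here.

y₂ = 3.44 m; the jump forms here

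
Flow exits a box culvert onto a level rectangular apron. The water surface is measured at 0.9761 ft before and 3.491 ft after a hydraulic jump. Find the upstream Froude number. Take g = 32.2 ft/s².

Fr₁ = 2.861

For a rectangular channel the momentum equation gives q² = ½·g·y₁·y₂·(y₁ + y₂) = ½×32.2×0.9761×3.491×4.467 = 245.1.
q = √245.1 = 15.65 ft²/s.
V₁ = q/y₁ = 16.04 ft/s; Fr₁ = V₁/√(g·y₁) = 2.861.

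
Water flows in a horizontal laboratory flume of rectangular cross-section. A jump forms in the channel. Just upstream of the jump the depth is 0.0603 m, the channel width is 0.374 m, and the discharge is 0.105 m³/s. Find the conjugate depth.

y₂ = 0.487 m

q = Q/b = 0.105/0.374 = 0.281 m²/s; V₁ = q/y₁ = 4.66 m/s. Fr₁ = V₁/√(g·y₁) = 6.05.
Sequent-depth ratio: y₂/y₁ = ½[√(1 + 8Fr₁²) − 1] = ½[√294.2 − 1] = 8.08.
y₂ = 8.08 × 0.0603 = 0.487 m.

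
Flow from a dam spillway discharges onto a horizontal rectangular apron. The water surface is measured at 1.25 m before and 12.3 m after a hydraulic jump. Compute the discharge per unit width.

q = 32.0 m²/s

For a rectangular channel the momentum equation gives q² = ½·g·y₁·y₂·(y₁ + y₂) = ½×9.81×1.25×12.3×13.6 = 1022.
q = √1022 = 32.0 m²/s.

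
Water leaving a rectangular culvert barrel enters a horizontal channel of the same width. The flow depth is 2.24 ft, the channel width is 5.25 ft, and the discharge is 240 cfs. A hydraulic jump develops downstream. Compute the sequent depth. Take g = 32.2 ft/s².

q = Q/b = 240/5.25 = 45.7 ft²/s; V₁ = q/y₁ = 20.4 ft/s. Fr₁ = V₁/√(g·y₁) = 2.40.
From the momentum equation for a rectangular channel, y₂/y₁ = ½[√(1 + 8Fr₁²) − 1] = ½[√47.19 − 1] = 2.93.
y₂ = 2.93 × 2.24 = 6.57 ft.

y₂ = 6.57 ft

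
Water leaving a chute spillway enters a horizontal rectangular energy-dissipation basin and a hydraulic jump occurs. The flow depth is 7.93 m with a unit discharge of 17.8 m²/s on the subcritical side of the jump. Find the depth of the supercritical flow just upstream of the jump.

y₁ = 0.920 m

V₂ = q/y₂ = 17.8/7.93 = 2.24 m/s; Fr₂ = V₂/√(g·y₂) = 0.254.
The Bélanger relation is symmetric: y₁/y₂ = ½[√(1 + 8Fr₂²) − 1] = ½[√1.518 − 1] = 0.116.
y₁ = 0.116 × 7.93 = 0.920 m.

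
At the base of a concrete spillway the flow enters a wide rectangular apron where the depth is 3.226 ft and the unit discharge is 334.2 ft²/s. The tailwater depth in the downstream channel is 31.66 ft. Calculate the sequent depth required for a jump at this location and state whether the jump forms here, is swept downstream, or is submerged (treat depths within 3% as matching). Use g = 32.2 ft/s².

V₁ = q/y₁ = 334.2/3.226 = 103.6 ft/s. Fr₁ = V₁/√(g·y₁) = 103.6/√(32.2×3.226) = 10.16.
Sequent-depth ratio: y₂/y₁ = ½[√(1 + 8Fr₁²) − 1] = ½[√827.52 − 1] = 13.88.
y₂ = 13.88 × 3.226 = 44.79 ft.
Tailwater y_tw = 31.66 ft: y_tw < y₂, so the jump is swept downstream.

y₂ = 44.79 ft; the jump is swept downstream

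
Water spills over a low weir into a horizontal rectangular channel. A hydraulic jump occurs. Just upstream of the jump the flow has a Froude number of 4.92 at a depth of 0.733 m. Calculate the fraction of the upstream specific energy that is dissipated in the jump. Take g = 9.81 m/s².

ΔE/E₁ = 0.484 (48.4%)

Fr₁ = 4.92 (given).
Bélanger equation: y₂/y₁ = ½[√(1 + 8Fr₁²) − 1] = ½[√194.7 − 1] = 6.48.
y₂ = 6.48 × 0.733 = 4.75 m.
E₁ = y₁(1 + Fr₁²/2) = 0.733×(1 + 4.92²/2) = 9.60 m. ΔE = (y₂ − y₁)³/(4y₁y₂) = 4.65 m. ΔE/E₁ = 4.65/9.60 = 0.484.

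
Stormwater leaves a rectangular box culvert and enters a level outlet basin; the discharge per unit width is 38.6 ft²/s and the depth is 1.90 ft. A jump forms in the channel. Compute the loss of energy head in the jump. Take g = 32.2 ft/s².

V₁ = q/y₁ = 38.6/1.90 = 20.3 ft/s. Fr₁ = V₁/√(g·y₁) = 20.3/√(32.2×1.90) = 2.60.
By Bélanger, y₂/y₁ = ½[√(1 + 8Fr₁²) − 1] = ½[√54.97 − 1] = 3.21.
y₂ = 3.21 × 1.90 = 6.09 ft.
Head loss: ΔE = (y₂ − y₁)³/(4y₁y₂) = (6.09 − 1.90)³/(4×1.90×6.09) = 73.7/46.3 = 1.59 ft.

ΔE = 1.59 ft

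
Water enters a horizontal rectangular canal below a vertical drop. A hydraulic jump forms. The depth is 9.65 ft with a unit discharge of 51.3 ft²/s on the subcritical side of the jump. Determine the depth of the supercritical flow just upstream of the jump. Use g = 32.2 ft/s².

y₁ = 1.52 ft

V₂ = q/y₂ = 51.3/9.65 = 5.32 ft/s; Fr₂ = V₂/√(g·y₂) = 0.302.
Applying the sequent-depth relation in reverse, y₁/y₂ = ½[√(1 + 8Fr₂²) − 1] = ½[√1.728 − 1] = 0.157.
y₁ = 0.157 × 9.65 = 1.52 ft.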